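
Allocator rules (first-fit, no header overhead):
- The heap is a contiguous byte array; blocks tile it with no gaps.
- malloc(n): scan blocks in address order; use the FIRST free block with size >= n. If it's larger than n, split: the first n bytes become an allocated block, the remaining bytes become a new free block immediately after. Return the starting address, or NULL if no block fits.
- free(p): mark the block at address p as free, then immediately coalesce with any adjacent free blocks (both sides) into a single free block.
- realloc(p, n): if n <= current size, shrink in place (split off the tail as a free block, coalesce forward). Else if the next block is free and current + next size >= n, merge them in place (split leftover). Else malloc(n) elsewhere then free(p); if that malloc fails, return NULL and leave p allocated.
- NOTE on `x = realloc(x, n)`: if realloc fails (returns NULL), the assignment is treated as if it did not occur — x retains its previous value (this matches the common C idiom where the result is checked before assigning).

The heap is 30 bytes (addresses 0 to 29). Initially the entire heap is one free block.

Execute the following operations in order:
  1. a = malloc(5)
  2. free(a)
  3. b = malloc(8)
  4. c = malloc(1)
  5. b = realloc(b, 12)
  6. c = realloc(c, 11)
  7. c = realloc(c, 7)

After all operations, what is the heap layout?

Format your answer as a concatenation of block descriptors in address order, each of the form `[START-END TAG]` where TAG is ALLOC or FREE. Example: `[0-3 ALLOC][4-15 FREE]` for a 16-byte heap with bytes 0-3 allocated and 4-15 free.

Op 1: a = malloc(5) -> a = 0; heap: [0-4 ALLOC][5-29 FREE]
Op 2: free(a) -> (freed a); heap: [0-29 FREE]
Op 3: b = malloc(8) -> b = 0; heap: [0-7 ALLOC][8-29 FREE]
Op 4: c = malloc(1) -> c = 8; heap: [0-7 ALLOC][8-8 ALLOC][9-29 FREE]
Op 5: b = realloc(b, 12) -> b = 9; heap: [0-7 FREE][8-8 ALLOC][9-20 ALLOC][21-29 FREE]
Op 6: c = realloc(c, 11) -> NULL (c unchanged); heap: [0-7 FREE][8-8 ALLOC][9-20 ALLOC][21-29 FREE]
Op 7: c = realloc(c, 7) -> c = 0; heap: [0-6 ALLOC][7-8 FREE][9-20 ALLOC][21-29 FREE]

Answer: [0-6 ALLOC][7-8 FREE][9-20 ALLOC][21-29 FREE]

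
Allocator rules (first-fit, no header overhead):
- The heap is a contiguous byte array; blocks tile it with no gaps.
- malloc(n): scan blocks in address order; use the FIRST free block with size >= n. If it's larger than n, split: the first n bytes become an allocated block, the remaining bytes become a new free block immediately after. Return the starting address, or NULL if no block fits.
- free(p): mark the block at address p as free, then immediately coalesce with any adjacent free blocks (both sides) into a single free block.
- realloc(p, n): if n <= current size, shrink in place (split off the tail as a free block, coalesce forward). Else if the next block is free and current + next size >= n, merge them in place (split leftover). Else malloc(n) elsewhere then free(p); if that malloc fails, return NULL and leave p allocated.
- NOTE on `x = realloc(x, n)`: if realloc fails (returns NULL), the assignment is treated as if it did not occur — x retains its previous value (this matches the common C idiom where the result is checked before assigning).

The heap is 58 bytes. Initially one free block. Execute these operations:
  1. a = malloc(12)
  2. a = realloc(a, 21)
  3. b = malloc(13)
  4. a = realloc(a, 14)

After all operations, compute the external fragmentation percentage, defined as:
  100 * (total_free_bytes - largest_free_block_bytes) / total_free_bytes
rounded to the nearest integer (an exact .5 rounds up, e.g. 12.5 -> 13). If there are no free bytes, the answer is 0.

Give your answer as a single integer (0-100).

Answer: 23

Derivation:
Op 1: a = malloc(12) -> a = 0; heap: [0-11 ALLOC][12-57 FREE]
Op 2: a = realloc(a, 21) -> a = 0; heap: [0-20 ALLOC][21-57 FREE]
Op 3: b = malloc(13) -> b = 21; heap: [0-20 ALLOC][21-33 ALLOC][34-57 FREE]
Op 4: a = realloc(a, 14) -> a = 0; heap: [0-13 ALLOC][14-20 FREE][21-33 ALLOC][34-57 FREE]
Free blocks: [7 24] total_free=31 largest=24 -> 100*(31-24)/31 = 700/31 ≈ 22.581 -> rounds to 23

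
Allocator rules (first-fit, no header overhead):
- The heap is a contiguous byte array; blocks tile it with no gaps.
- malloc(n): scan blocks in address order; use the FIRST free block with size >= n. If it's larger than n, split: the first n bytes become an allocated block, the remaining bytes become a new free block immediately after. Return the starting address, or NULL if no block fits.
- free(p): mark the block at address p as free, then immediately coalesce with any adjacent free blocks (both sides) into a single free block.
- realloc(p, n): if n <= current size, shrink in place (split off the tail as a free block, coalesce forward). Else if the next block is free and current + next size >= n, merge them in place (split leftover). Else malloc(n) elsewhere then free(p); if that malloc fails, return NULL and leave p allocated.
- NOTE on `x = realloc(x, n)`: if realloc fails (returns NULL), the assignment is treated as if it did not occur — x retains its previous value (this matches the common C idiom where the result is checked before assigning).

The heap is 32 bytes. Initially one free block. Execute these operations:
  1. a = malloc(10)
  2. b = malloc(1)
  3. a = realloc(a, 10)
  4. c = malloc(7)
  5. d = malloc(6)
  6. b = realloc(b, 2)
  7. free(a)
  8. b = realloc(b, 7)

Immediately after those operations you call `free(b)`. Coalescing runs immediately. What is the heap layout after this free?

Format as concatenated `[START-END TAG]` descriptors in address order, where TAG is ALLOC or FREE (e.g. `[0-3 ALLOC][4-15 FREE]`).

Op 1: a = malloc(10) -> a = 0; heap: [0-9 ALLOC][10-31 FREE]
Op 2: b = malloc(1) -> b = 10; heap: [0-9 ALLOC][10-10 ALLOC][11-31 FREE]
Op 3: a = realloc(a, 10) -> a = 0; heap: [0-9 ALLOC][10-10 ALLOC][11-31 FREE]
Op 4: c = malloc(7) -> c = 11; heap: [0-9 ALLOC][10-10 ALLOC][11-17 ALLOC][18-31 FREE]
Op 5: d = malloc(6) -> d = 18; heap: [0-9 ALLOC][10-10 ALLOC][11-17 ALLOC][18-23 ALLOC][24-31 FREE]
Op 6: b = realloc(b, 2) -> b = 24; heap: [0-9 ALLOC][10-10 FREE][11-17 ALLOC][18-23 ALLOC][24-25 ALLOC][26-31 FREE]
Op 7: free(a) -> (freed a); heap: [0-10 FREE][11-17 ALLOC][18-23 ALLOC][24-25 ALLOC][26-31 FREE]
Op 8: b = realloc(b, 7) -> b = 24; heap: [0-10 FREE][11-17 ALLOC][18-23 ALLOC][24-30 ALLOC][31-31 FREE]
free(b): b = 24 -> block [24-30 ALLOC]; mark free, coalesce with adjacent free neighbors -> [0-10 FREE][11-17 ALLOC][18-23 ALLOC][24-31 FREE]

Answer: [0-10 FREE][11-17 ALLOC][18-23 ALLOC][24-31 FREE]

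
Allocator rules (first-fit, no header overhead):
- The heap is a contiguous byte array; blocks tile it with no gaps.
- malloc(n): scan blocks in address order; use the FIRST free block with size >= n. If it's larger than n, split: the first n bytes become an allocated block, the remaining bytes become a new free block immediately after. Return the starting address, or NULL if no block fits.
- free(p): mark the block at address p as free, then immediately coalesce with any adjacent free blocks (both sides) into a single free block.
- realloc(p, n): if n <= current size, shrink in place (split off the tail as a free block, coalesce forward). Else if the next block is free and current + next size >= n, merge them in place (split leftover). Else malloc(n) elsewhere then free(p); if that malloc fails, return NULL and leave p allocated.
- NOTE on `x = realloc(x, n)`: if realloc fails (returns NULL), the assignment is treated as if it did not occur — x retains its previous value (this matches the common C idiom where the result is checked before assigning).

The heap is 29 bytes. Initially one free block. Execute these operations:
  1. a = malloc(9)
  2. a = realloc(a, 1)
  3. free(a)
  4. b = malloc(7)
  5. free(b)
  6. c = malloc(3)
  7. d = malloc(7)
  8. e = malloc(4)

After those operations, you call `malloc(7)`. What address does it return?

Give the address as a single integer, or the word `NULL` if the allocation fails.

Op 1: a = malloc(9) -> a = 0; heap: [0-8 ALLOC][9-28 FREE]
Op 2: a = realloc(a, 1) -> a = 0; heap: [0-0 ALLOC][1-28 FREE]
Op 3: free(a) -> (freed a); heap: [0-28 FREE]
Op 4: b = malloc(7) -> b = 0; heap: [0-6 ALLOC][7-28 FREE]
Op 5: free(b) -> (freed b); heap: [0-28 FREE]
Op 6: c = malloc(3) -> c = 0; heap: [0-2 ALLOC][3-28 FREE]
Op 7: d = malloc(7) -> d = 3; heap: [0-2 ALLOC][3-9 ALLOC][10-28 FREE]
Op 8: e = malloc(4) -> e = 10; heap: [0-2 ALLOC][3-9 ALLOC][10-13 ALLOC][14-28 FREE]
malloc(7): first-fit scan over [0-2 ALLOC][3-9 ALLOC][10-13 ALLOC][14-28 FREE] -> 14

Answer: 14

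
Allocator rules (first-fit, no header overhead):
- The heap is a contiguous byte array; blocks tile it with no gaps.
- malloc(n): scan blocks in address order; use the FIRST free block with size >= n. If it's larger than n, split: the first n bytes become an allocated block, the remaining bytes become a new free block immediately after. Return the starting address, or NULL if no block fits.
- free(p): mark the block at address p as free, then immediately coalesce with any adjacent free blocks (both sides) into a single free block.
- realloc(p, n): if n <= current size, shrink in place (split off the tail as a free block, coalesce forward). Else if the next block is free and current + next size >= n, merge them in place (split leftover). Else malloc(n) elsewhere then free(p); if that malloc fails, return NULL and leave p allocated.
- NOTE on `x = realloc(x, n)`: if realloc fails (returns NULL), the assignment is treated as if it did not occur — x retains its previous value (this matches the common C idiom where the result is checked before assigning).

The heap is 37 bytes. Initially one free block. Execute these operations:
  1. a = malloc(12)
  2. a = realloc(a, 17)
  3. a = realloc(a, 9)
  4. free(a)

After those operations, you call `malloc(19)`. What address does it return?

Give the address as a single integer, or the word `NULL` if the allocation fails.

Answer: 0

Derivation:
Op 1: a = malloc(12) -> a = 0; heap: [0-11 ALLOC][12-36 FREE]
Op 2: a = realloc(a, 17) -> a = 0; heap: [0-16 ALLOC][17-36 FREE]
Op 3: a = realloc(a, 9) -> a = 0; heap: [0-8 ALLOC][9-36 FREE]
Op 4: free(a) -> (freed a); heap: [0-36 FREE]
malloc(19): first-fit scan over [0-36 FREE] -> 0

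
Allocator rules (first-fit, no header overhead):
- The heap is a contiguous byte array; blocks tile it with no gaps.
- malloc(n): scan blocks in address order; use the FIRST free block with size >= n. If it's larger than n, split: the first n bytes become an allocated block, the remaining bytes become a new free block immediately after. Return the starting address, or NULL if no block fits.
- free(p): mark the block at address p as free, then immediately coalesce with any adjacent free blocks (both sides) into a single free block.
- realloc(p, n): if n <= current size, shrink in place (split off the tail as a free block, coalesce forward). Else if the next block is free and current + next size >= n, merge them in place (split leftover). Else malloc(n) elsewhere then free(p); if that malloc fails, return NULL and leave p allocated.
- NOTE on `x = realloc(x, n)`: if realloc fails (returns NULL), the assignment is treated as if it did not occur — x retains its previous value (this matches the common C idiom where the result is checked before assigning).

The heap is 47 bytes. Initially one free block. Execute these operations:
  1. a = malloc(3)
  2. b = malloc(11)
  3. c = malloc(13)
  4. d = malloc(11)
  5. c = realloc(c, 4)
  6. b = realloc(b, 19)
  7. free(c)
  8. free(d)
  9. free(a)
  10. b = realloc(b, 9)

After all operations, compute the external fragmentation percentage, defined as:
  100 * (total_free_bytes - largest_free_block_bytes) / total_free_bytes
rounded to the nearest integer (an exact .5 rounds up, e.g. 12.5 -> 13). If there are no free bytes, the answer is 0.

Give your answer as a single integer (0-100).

Answer: 8

Derivation:
Op 1: a = malloc(3) -> a = 0; heap: [0-2 ALLOC][3-46 FREE]
Op 2: b = malloc(11) -> b = 3; heap: [0-2 ALLOC][3-13 ALLOC][14-46 FREE]
Op 3: c = malloc(13) -> c = 14; heap: [0-2 ALLOC][3-13 ALLOC][14-26 ALLOC][27-46 FREE]
Op 4: d = malloc(11) -> d = 27; heap: [0-2 ALLOC][3-13 ALLOC][14-26 ALLOC][27-37 ALLOC][38-46 FREE]
Op 5: c = realloc(c, 4) -> c = 14; heap: [0-2 ALLOC][3-13 ALLOC][14-17 ALLOC][18-26 FREE][27-37 ALLOC][38-46 FREE]
Op 6: b = realloc(b, 19) -> NULL (b unchanged); heap: [0-2 ALLOC][3-13 ALLOC][14-17 ALLOC][18-26 FREE][27-37 ALLOC][38-46 FREE]
Op 7: free(c) -> (freed c); heap: [0-2 ALLOC][3-13 ALLOC][14-26 FREE][27-37 ALLOC][38-46 FREE]
Op 8: free(d) -> (freed d); heap: [0-2 ALLOC][3-13 ALLOC][14-46 FREE]
Op 9: free(a) -> (freed a); heap: [0-2 FREE][3-13 ALLOC][14-46 FREE]
Op 10: b = realloc(b, 9) -> b = 3; heap: [0-2 FREE][3-11 ALLOC][12-46 FREE]
Free blocks: [3 35] total_free=38 largest=35 -> 100*(38-35)/38 = 300/38 ≈ 7.895 -> rounds to 8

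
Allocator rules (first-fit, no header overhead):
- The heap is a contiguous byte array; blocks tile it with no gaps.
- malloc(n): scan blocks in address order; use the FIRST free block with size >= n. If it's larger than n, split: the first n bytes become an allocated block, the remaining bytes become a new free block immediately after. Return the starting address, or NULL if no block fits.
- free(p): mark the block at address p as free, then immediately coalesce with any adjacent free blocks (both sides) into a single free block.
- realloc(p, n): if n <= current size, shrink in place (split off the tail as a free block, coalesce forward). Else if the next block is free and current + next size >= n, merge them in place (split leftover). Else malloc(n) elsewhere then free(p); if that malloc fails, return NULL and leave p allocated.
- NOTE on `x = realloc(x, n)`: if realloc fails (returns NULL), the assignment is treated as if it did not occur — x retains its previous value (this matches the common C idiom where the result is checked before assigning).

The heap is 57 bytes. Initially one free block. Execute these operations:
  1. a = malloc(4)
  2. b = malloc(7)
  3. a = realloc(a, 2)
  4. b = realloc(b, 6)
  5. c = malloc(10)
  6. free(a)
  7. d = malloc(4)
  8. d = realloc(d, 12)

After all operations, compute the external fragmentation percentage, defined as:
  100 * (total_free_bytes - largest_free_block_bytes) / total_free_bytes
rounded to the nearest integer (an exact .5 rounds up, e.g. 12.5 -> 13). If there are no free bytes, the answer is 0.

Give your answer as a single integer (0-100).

Answer: 14

Derivation:
Op 1: a = malloc(4) -> a = 0; heap: [0-3 ALLOC][4-56 FREE]
Op 2: b = malloc(7) -> b = 4; heap: [0-3 ALLOC][4-10 ALLOC][11-56 FREE]
Op 3: a = realloc(a, 2) -> a = 0; heap: [0-1 ALLOC][2-3 FREE][4-10 ALLOC][11-56 FREE]
Op 4: b = realloc(b, 6) -> b = 4; heap: [0-1 ALLOC][2-3 FREE][4-9 ALLOC][10-56 FREE]
Op 5: c = malloc(10) -> c = 10; heap: [0-1 ALLOC][2-3 FREE][4-9 ALLOC][10-19 ALLOC][20-56 FREE]
Op 6: free(a) -> (freed a); heap: [0-3 FREE][4-9 ALLOC][10-19 ALLOC][20-56 FREE]
Op 7: d = malloc(4) -> d = 0; heap: [0-3 ALLOC][4-9 ALLOC][10-19 ALLOC][20-56 FREE]
Op 8: d = realloc(d, 12) -> d = 20; heap: [0-3 FREE][4-9 ALLOC][10-19 ALLOC][20-31 ALLOC][32-56 FREE]
Free blocks: [4 25] total_free=29 largest=25 -> 100*(29-25)/29 = 400/29 ≈ 13.793 -> rounds to 14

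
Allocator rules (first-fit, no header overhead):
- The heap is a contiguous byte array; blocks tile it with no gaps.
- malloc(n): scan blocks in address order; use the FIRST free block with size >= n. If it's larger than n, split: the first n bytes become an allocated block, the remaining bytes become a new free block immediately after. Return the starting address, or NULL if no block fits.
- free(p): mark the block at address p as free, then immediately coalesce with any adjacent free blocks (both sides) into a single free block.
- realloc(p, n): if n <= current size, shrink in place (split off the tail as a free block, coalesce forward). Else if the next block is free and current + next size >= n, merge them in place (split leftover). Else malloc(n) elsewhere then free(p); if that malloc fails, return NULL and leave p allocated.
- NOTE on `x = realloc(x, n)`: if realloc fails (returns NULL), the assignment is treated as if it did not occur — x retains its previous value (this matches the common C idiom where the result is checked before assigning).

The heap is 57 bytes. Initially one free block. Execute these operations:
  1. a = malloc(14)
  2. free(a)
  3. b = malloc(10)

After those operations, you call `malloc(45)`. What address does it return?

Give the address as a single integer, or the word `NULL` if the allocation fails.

Answer: 10

Derivation:
Op 1: a = malloc(14) -> a = 0; heap: [0-13 ALLOC][14-56 FREE]
Op 2: free(a) -> (freed a); heap: [0-56 FREE]
Op 3: b = malloc(10) -> b = 0; heap: [0-9 ALLOC][10-56 FREE]
malloc(45): first-fit scan over [0-9 ALLOC][10-56 FREE] -> 10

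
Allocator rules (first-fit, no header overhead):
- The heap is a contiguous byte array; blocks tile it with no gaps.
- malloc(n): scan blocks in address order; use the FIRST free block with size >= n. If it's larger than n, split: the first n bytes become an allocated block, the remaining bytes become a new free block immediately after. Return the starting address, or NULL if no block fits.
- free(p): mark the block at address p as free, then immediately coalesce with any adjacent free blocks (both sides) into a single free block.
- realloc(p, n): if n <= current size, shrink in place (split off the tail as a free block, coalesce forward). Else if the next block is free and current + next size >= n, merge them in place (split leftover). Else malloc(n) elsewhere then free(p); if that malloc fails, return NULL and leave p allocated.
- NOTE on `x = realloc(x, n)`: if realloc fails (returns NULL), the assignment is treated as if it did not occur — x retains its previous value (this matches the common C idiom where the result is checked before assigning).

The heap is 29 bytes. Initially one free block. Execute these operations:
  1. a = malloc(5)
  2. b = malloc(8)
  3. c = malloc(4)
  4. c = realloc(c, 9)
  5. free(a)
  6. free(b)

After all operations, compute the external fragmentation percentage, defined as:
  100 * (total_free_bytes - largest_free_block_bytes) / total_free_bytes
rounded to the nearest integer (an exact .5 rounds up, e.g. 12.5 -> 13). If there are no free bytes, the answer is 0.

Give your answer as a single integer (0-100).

Op 1: a = malloc(5) -> a = 0; heap: [0-4 ALLOC][5-28 FREE]
Op 2: b = malloc(8) -> b = 5; heap: [0-4 ALLOC][5-12 ALLOC][13-28 FREE]
Op 3: c = malloc(4) -> c = 13; heap: [0-4 ALLOC][5-12 ALLOC][13-16 ALLOC][17-28 FREE]
Op 4: c = realloc(c, 9) -> c = 13; heap: [0-4 ALLOC][5-12 ALLOC][13-21 ALLOC][22-28 FREE]
Op 5: free(a) -> (freed a); heap: [0-4 FREE][5-12 ALLOC][13-21 ALLOC][22-28 FREE]
Op 6: free(b) -> (freed b); heap: [0-12 FREE][13-21 ALLOC][22-28 FREE]
Free blocks: [13 7] total_free=20 largest=13 -> 100*(20-13)/20 = 700/20 = 35

Answer: 35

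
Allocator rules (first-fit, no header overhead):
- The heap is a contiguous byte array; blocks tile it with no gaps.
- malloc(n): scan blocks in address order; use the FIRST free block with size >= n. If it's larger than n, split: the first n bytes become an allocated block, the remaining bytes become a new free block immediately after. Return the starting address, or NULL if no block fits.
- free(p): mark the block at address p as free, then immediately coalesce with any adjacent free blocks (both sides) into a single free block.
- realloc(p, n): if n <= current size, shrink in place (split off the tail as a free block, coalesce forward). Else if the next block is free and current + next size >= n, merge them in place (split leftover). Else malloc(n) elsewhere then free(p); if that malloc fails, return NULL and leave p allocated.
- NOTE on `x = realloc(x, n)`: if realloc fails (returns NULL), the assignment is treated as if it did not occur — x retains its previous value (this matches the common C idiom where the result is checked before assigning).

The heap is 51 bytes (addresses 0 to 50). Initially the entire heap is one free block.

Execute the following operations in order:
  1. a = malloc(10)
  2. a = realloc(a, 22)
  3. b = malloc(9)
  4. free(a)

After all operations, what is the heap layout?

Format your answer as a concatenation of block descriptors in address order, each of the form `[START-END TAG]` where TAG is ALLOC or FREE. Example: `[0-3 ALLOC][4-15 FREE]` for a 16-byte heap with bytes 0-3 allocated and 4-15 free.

Op 1: a = malloc(10) -> a = 0; heap: [0-9 ALLOC][10-50 FREE]
Op 2: a = realloc(a, 22) -> a = 0; heap: [0-21 ALLOC][22-50 FREE]
Op 3: b = malloc(9) -> b = 22; heap: [0-21 ALLOC][22-30 ALLOC][31-50 FREE]
Op 4: free(a) -> (freed a); heap: [0-21 FREE][22-30 ALLOC][31-50 FREE]

Answer: [0-21 FREE][22-30 ALLOC][31-50 FREE]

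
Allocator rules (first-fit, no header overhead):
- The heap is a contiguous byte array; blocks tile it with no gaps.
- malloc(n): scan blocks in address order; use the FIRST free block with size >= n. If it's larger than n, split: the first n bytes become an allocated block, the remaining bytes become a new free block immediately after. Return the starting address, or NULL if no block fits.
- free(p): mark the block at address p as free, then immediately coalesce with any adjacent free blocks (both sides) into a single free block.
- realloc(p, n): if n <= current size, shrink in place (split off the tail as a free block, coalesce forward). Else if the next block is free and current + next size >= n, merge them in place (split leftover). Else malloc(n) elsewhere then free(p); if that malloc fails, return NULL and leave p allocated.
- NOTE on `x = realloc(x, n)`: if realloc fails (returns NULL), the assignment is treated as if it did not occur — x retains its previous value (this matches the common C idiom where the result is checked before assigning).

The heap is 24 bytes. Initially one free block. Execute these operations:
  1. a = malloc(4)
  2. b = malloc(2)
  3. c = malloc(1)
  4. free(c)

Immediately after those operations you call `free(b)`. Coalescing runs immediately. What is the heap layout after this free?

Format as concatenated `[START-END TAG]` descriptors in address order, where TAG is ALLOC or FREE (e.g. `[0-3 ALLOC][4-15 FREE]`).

Op 1: a = malloc(4) -> a = 0; heap: [0-3 ALLOC][4-23 FREE]
Op 2: b = malloc(2) -> b = 4; heap: [0-3 ALLOC][4-5 ALLOC][6-23 FREE]
Op 3: c = malloc(1) -> c = 6; heap: [0-3 ALLOC][4-5 ALLOC][6-6 ALLOC][7-23 FREE]
Op 4: free(c) -> (freed c); heap: [0-3 ALLOC][4-5 ALLOC][6-23 FREE]
free(b): b = 4 -> block [4-5 ALLOC]; mark free, coalesce with adjacent free neighbors -> [0-3 ALLOC][4-23 FREE]

Answer: [0-3 ALLOC][4-23 FREE]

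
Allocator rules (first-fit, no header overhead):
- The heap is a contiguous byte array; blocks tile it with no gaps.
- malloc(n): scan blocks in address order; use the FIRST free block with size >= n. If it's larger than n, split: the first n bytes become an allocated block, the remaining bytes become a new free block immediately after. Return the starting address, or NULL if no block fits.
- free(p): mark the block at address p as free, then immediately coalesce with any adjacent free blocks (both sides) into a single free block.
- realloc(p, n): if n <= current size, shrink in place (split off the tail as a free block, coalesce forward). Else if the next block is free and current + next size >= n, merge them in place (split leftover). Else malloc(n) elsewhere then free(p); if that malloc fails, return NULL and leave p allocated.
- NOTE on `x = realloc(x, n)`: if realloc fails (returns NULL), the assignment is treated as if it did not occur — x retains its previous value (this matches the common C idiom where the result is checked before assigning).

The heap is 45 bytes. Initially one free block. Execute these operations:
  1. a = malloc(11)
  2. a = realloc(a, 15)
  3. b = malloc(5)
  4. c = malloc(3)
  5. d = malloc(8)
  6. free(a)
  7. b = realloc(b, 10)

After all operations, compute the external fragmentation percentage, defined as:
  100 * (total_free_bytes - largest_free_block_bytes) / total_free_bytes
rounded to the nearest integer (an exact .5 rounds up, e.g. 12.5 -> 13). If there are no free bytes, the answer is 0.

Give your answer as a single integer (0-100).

Op 1: a = malloc(11) -> a = 0; heap: [0-10 ALLOC][11-44 FREE]
Op 2: a = realloc(a, 15) -> a = 0; heap: [0-14 ALLOC][15-44 FREE]
Op 3: b = malloc(5) -> b = 15; heap: [0-14 ALLOC][15-19 ALLOC][20-44 FREE]
Op 4: c = malloc(3) -> c = 20; heap: [0-14 ALLOC][15-19 ALLOC][20-22 ALLOC][23-44 FREE]
Op 5: d = malloc(8) -> d = 23; heap: [0-14 ALLOC][15-19 ALLOC][20-22 ALLOC][23-30 ALLOC][31-44 FREE]
Op 6: free(a) -> (freed a); heap: [0-14 FREE][15-19 ALLOC][20-22 ALLOC][23-30 ALLOC][31-44 FREE]
Op 7: b = realloc(b, 10) -> b = 0; heap: [0-9 ALLOC][10-19 FREE][20-22 ALLOC][23-30 ALLOC][31-44 FREE]
Free blocks: [10 14] total_free=24 largest=14 -> 100*(24-14)/24 = 1000/24 ≈ 41.667 -> rounds to 42

Answer: 42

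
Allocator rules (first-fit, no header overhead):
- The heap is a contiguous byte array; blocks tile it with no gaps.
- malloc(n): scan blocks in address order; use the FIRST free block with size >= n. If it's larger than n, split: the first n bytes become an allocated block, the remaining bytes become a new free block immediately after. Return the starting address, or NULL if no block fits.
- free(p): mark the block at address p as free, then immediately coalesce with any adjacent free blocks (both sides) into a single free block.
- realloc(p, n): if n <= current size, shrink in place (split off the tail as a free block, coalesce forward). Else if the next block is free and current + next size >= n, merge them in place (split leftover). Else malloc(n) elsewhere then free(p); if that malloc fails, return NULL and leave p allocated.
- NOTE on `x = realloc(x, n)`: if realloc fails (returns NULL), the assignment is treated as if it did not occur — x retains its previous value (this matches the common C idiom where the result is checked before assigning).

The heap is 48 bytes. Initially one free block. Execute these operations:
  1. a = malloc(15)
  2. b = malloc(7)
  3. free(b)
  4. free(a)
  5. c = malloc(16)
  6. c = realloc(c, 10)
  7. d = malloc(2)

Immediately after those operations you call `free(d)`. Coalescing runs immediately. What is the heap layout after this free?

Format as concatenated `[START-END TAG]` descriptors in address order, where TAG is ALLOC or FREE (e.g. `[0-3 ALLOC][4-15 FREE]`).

Answer: [0-9 ALLOC][10-47 FREE]

Derivation:
Op 1: a = malloc(15) -> a = 0; heap: [0-14 ALLOC][15-47 FREE]
Op 2: b = malloc(7) -> b = 15; heap: [0-14 ALLOC][15-21 ALLOC][22-47 FREE]
Op 3: free(b) -> (freed b); heap: [0-14 ALLOC][15-47 FREE]
Op 4: free(a) -> (freed a); heap: [0-47 FREE]
Op 5: c = malloc(16) -> c = 0; heap: [0-15 ALLOC][16-47 FREE]
Op 6: c = realloc(c, 10) -> c = 0; heap: [0-9 ALLOC][10-47 FREE]
Op 7: d = malloc(2) -> d = 10; heap: [0-9 ALLOC][10-11 ALLOC][12-47 FREE]
free(d): d = 10 -> block [10-11 ALLOC]; mark free, coalesce with adjacent free neighbors -> [0-9 ALLOC][10-47 FREE]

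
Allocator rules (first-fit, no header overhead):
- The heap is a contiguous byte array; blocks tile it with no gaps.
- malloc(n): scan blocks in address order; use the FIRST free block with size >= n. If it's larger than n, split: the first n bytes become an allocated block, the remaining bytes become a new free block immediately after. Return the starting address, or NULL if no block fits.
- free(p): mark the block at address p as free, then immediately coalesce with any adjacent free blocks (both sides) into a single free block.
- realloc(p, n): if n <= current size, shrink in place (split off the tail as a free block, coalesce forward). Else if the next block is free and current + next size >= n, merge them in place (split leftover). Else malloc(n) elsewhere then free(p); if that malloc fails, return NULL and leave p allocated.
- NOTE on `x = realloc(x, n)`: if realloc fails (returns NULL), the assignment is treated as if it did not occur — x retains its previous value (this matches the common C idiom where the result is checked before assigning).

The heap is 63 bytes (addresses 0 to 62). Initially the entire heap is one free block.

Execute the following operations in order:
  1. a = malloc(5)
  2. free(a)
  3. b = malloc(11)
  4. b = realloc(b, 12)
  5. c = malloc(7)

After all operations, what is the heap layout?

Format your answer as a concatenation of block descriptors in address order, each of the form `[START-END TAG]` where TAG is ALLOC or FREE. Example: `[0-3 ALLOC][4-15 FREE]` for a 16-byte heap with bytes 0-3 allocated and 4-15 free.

Answer: [0-11 ALLOC][12-18 ALLOC][19-62 FREE]

Derivation:
Op 1: a = malloc(5) -> a = 0; heap: [0-4 ALLOC][5-62 FREE]
Op 2: free(a) -> (freed a); heap: [0-62 FREE]
Op 3: b = malloc(11) -> b = 0; heap: [0-10 ALLOC][11-62 FREE]
Op 4: b = realloc(b, 12) -> b = 0; heap: [0-11 ALLOC][12-62 FREE]
Op 5: c = malloc(7) -> c = 12; heap: [0-11 ALLOC][12-18 ALLOC][19-62 FREE]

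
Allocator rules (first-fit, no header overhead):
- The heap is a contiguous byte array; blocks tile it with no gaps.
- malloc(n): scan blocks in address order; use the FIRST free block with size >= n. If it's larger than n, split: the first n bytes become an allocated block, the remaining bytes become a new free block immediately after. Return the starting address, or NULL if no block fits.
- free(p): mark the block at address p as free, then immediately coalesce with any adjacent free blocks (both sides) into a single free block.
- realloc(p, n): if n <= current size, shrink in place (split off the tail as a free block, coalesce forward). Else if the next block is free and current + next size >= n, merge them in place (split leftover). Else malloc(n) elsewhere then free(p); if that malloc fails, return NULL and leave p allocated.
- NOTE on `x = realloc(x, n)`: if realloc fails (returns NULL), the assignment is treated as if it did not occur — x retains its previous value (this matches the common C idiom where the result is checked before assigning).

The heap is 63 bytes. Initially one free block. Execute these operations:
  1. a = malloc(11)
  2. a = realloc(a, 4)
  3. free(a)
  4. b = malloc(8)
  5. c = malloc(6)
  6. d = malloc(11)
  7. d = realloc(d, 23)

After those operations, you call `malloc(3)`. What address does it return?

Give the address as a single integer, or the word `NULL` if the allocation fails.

Op 1: a = malloc(11) -> a = 0; heap: [0-10 ALLOC][11-62 FREE]
Op 2: a = realloc(a, 4) -> a = 0; heap: [0-3 ALLOC][4-62 FREE]
Op 3: free(a) -> (freed a); heap: [0-62 FREE]
Op 4: b = malloc(8) -> b = 0; heap: [0-7 ALLOC][8-62 FREE]
Op 5: c = malloc(6) -> c = 8; heap: [0-7 ALLOC][8-13 ALLOC][14-62 FREE]
Op 6: d = malloc(11) -> d = 14; heap: [0-7 ALLOC][8-13 ALLOC][14-24 ALLOC][25-62 FREE]
Op 7: d = realloc(d, 23) -> d = 14; heap: [0-7 ALLOC][8-13 ALLOC][14-36 ALLOC][37-62 FREE]
malloc(3): first-fit scan over [0-7 ALLOC][8-13 ALLOC][14-36 ALLOC][37-62 FREE] -> 37

Answer: 37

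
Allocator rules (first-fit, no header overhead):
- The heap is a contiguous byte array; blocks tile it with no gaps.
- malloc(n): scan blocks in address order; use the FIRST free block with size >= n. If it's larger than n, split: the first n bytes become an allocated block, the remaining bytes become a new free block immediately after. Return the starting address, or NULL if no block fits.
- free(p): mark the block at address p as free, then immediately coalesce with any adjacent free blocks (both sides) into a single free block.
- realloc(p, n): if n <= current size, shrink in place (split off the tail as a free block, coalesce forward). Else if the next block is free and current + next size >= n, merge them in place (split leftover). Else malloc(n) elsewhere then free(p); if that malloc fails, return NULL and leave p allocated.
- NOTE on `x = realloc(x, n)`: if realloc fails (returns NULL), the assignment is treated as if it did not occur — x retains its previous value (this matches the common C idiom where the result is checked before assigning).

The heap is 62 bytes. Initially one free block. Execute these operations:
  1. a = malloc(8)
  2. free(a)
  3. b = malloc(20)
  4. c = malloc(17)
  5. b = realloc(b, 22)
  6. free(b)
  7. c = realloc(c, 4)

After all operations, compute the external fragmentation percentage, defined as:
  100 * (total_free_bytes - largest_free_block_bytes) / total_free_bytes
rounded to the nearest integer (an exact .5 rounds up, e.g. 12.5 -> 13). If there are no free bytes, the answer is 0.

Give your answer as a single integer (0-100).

Answer: 34

Derivation:
Op 1: a = malloc(8) -> a = 0; heap: [0-7 ALLOC][8-61 FREE]
Op 2: free(a) -> (freed a); heap: [0-61 FREE]
Op 3: b = malloc(20) -> b = 0; heap: [0-19 ALLOC][20-61 FREE]
Op 4: c = malloc(17) -> c = 20; heap: [0-19 ALLOC][20-36 ALLOC][37-61 FREE]
Op 5: b = realloc(b, 22) -> b = 37; heap: [0-19 FREE][20-36 ALLOC][37-58 ALLOC][59-61 FREE]
Op 6: free(b) -> (freed b); heap: [0-19 FREE][20-36 ALLOC][37-61 FREE]
Op 7: c = realloc(c, 4) -> c = 20; heap: [0-19 FREE][20-23 ALLOC][24-61 FREE]
Free blocks: [20 38] total_free=58 largest=38 -> 100*(58-38)/58 = 2000/58 ≈ 34.483 -> rounds to 34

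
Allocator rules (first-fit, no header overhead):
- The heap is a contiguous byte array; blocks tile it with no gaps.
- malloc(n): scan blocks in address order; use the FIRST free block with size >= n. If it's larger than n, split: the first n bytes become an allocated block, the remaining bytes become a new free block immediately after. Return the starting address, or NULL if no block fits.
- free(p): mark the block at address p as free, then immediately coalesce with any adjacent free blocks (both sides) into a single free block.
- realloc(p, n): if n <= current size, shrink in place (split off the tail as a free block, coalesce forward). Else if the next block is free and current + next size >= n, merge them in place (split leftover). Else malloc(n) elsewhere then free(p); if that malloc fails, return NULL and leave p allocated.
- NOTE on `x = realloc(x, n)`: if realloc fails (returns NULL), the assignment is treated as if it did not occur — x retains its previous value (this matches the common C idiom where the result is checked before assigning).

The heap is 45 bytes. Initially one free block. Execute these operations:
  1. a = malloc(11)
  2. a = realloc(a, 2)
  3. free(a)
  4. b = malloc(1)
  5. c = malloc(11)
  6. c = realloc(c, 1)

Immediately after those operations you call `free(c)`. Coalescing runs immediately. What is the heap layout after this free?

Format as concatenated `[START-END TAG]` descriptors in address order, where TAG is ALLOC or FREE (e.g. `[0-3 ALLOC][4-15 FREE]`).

Op 1: a = malloc(11) -> a = 0; heap: [0-10 ALLOC][11-44 FREE]
Op 2: a = realloc(a, 2) -> a = 0; heap: [0-1 ALLOC][2-44 FREE]
Op 3: free(a) -> (freed a); heap: [0-44 FREE]
Op 4: b = malloc(1) -> b = 0; heap: [0-0 ALLOC][1-44 FREE]
Op 5: c = malloc(11) -> c = 1; heap: [0-0 ALLOC][1-11 ALLOC][12-44 FREE]
Op 6: c = realloc(c, 1) -> c = 1; heap: [0-0 ALLOC][1-1 ALLOC][2-44 FREE]
free(c): c = 1 -> block [1-1 ALLOC]; mark free, coalesce with adjacent free neighbors -> [0-0 ALLOC][1-44 FREE]

Answer: [0-0 ALLOC][1-44 FREE]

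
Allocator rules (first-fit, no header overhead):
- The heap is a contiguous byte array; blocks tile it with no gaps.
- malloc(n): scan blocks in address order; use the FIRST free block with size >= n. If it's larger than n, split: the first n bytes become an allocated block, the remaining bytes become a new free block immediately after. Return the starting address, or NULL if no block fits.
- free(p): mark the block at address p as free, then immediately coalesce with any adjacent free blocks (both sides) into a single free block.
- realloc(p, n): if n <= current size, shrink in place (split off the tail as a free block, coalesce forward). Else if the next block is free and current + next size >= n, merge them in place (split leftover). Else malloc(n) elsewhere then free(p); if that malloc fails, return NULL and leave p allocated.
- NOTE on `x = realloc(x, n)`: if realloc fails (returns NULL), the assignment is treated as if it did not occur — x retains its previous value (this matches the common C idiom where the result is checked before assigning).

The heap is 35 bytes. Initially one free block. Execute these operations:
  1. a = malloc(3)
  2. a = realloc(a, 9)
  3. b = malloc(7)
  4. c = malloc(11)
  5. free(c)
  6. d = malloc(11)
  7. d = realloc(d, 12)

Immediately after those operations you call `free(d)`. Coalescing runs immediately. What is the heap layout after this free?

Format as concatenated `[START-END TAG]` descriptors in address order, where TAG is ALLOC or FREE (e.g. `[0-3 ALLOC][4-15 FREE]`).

Op 1: a = malloc(3) -> a = 0; heap: [0-2 ALLOC][3-34 FREE]
Op 2: a = realloc(a, 9) -> a = 0; heap: [0-8 ALLOC][9-34 FREE]
Op 3: b = malloc(7) -> b = 9; heap: [0-8 ALLOC][9-15 ALLOC][16-34 FREE]
Op 4: c = malloc(11) -> c = 16; heap: [0-8 ALLOC][9-15 ALLOC][16-26 ALLOC][27-34 FREE]
Op 5: free(c) -> (freed c); heap: [0-8 ALLOC][9-15 ALLOC][16-34 FREE]
Op 6: d = malloc(11) -> d = 16; heap: [0-8 ALLOC][9-15 ALLOC][16-26 ALLOC][27-34 FREE]
Op 7: d = realloc(d, 12) -> d = 16; heap: [0-8 ALLOC][9-15 ALLOC][16-27 ALLOC][28-34 FREE]
free(d): d = 16 -> block [16-27 ALLOC]; mark free, coalesce with adjacent free neighbors -> [0-8 ALLOC][9-15 ALLOC][16-34 FREE]

Answer: [0-8 ALLOC][9-15 ALLOC][16-34 FREE]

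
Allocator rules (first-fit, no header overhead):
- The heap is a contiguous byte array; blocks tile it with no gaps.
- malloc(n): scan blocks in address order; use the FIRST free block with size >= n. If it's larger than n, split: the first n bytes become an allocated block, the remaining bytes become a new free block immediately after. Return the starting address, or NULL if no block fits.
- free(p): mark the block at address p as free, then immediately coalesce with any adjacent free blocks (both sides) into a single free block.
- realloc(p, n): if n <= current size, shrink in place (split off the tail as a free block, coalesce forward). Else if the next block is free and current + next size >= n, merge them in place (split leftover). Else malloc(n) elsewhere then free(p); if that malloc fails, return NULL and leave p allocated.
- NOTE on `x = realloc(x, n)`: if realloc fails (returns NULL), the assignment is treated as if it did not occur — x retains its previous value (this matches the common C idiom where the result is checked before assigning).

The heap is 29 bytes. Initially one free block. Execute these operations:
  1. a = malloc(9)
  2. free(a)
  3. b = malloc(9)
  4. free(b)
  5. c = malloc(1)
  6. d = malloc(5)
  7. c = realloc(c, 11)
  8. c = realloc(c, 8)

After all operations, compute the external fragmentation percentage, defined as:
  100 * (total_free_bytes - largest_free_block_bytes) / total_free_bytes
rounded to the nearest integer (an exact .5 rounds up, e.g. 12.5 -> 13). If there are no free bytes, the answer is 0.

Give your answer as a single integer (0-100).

Op 1: a = malloc(9) -> a = 0; heap: [0-8 ALLOC][9-28 FREE]
Op 2: free(a) -> (freed a); heap: [0-28 FREE]
Op 3: b = malloc(9) -> b = 0; heap: [0-8 ALLOC][9-28 FREE]
Op 4: free(b) -> (freed b); heap: [0-28 FREE]
Op 5: c = malloc(1) -> c = 0; heap: [0-0 ALLOC][1-28 FREE]
Op 6: d = malloc(5) -> d = 1; heap: [0-0 ALLOC][1-5 ALLOC][6-28 FREE]
Op 7: c = realloc(c, 11) -> c = 6; heap: [0-0 FREE][1-5 ALLOC][6-16 ALLOC][17-28 FREE]
Op 8: c = realloc(c, 8) -> c = 6; heap: [0-0 FREE][1-5 ALLOC][6-13 ALLOC][14-28 FREE]
Free blocks: [1 15] total_free=16 largest=15 -> 100*(16-15)/16 = 100/16 = 6.25 -> rounds to 6

Answer: 6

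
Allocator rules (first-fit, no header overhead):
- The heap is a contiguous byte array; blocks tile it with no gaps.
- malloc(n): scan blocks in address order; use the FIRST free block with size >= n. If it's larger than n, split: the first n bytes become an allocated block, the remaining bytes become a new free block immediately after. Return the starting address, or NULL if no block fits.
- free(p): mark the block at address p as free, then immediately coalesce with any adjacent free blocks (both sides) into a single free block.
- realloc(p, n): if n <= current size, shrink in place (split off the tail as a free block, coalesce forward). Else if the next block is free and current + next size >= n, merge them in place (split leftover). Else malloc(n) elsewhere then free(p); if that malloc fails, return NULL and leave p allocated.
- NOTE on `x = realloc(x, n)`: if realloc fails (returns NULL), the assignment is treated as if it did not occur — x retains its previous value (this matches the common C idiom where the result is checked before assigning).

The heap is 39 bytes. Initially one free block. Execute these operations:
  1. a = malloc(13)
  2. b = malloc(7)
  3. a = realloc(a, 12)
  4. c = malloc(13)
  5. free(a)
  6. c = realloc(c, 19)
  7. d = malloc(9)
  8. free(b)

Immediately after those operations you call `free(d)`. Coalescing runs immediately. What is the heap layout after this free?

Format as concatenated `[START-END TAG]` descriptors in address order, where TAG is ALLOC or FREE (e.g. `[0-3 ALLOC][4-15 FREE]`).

Op 1: a = malloc(13) -> a = 0; heap: [0-12 ALLOC][13-38 FREE]
Op 2: b = malloc(7) -> b = 13; heap: [0-12 ALLOC][13-19 ALLOC][20-38 FREE]
Op 3: a = realloc(a, 12) -> a = 0; heap: [0-11 ALLOC][12-12 FREE][13-19 ALLOC][20-38 FREE]
Op 4: c = malloc(13) -> c = 20; heap: [0-11 ALLOC][12-12 FREE][13-19 ALLOC][20-32 ALLOC][33-38 FREE]
Op 5: free(a) -> (freed a); heap: [0-12 FREE][13-19 ALLOC][20-32 ALLOC][33-38 FREE]
Op 6: c = realloc(c, 19) -> c = 20; heap: [0-12 FREE][13-19 ALLOC][20-38 ALLOC]
Op 7: d = malloc(9) -> d = 0; heap: [0-8 ALLOC][9-12 FREE][13-19 ALLOC][20-38 ALLOC]
Op 8: free(b) -> (freed b); heap: [0-8 ALLOC][9-19 FREE][20-38 ALLOC]
free(d): d = 0 -> block [0-8 ALLOC]; mark free, coalesce with adjacent free neighbors -> [0-19 FREE][20-38 ALLOC]

Answer: [0-19 FREE][20-38 ALLOC]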